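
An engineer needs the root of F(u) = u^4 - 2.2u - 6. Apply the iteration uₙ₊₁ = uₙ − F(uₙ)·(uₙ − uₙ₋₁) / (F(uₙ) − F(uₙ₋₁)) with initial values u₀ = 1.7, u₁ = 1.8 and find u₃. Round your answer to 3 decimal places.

F(1.7) = -1.38790, F(1.8) = 0.53760
u₂ = 1.80000 − 0.53760·(1.80000 − 1.70000) / (0.53760 − (-1.38790)) = 1.80000 − (0.05376)/(1.92550) = 1.77208
F(1.77208) = -0.03730
u₃ = 1.77208 − (-0.03730)·(1.77208 − 1.80000) / (-0.03730 − 0.53760) = 1.77208 − (0.00104)/(-0.57490) = 1.77389

1.774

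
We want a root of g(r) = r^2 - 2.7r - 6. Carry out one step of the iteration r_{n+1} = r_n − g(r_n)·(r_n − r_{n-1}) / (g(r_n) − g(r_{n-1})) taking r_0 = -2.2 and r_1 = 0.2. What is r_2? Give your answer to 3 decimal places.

g(-2.2) = 4.78000, g(0.2) = -6.50000
r_2 = 0.20000 − (-6.50000)·(0.20000 − (-2.20000)) / (-6.50000 − 4.78000) = 0.20000 − (-15.60000)/(-11.28000) = -1.18298

-1.183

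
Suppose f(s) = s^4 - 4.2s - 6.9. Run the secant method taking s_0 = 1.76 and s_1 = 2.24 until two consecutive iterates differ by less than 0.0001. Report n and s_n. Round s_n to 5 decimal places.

f(1.76) = -4.6968742, f(2.24) = 8.8683098
s_2 = 2.2400000 − 8.8683098·(0.4800000)/(13.5651840) = 1.9261975;  |Δ| = 0.3138025
f(1.9261975) = -1.2241724
s_3 = 1.9261975 − (-1.2241724)·(-0.3138025)/(-10.0924821) = 1.9642603;  |Δ| = 0.0380628
f(1.9642603) = -0.2632709
s_4 = 1.9642603 − (-0.2632709)·(0.0380628)/(0.9609015) = 1.9746889;  |Δ| = 0.0104286
f(1.9746889) = 0.0115976
s_5 = 1.9746889 − 0.0115976·(0.0104286)/(0.2748685) = 1.9742489;  |Δ| = 0.0004400
f(1.9742489) = -0.0001025
s_6 = 1.9742489 − (-0.0001025)·(-0.0004400)/(-0.0117001) = 1.9742527;  |Δ| = 0.0000039
|s_6 − s_5| = 0.0000039 < 0.0001

n = 6, s_n = 1.97425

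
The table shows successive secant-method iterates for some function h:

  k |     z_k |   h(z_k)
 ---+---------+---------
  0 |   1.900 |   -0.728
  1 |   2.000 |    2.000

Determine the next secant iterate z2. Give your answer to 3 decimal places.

1.927

z2 = 2.000 − 2.000·(2.000 − 1.900) / (2.000 − (-0.728))
   = 2.000 − (0.20000)/(2.72800) = 1.92669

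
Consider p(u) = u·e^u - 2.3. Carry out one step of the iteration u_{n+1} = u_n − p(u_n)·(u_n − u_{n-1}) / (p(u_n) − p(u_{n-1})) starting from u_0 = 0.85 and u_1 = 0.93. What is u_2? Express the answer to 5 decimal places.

0.91760

p(0.85) = -0.3113002, p(0.93) = 0.0570935
u_2 = 0.9300000 − 0.0570935·(0.9300000 − 0.8500000) / (0.0570935 − (-0.3113002)) = 0.9300000 − (0.0045675)/(0.3683937) = 0.9176016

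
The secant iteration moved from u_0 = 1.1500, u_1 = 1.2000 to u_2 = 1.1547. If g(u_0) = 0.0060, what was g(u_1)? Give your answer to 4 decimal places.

The secant line through (1.1500, 0.0060) and (1.2000, g(u_1)) crosses zero at u_2 = 1.1547.
So (1.1500, 0.0060), (1.2000, g(u_1)), (1.1547, 0) are collinear:
g(u_1) = 0.0060 · (1.2000 − 1.1547) / (1.1500 − 1.1547) = 0.0060 · (0.045300)/(-0.004700) = -0.057830

-0.0578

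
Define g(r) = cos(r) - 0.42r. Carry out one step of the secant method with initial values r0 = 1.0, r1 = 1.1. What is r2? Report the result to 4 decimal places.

g(1.0) = 0.120302, g(1.1) = -0.008404
r2 = 1.100000 − (-0.008404)·(1.100000 − 1.000000) / (-0.008404 − 0.120302) = 1.100000 − (-0.000840)/(-0.128706) = 1.093470

1.0935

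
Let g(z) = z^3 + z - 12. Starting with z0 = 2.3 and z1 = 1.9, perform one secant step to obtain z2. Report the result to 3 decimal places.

2.127

g(2.3) = 2.46700, g(1.9) = -3.24100
z2 = 1.90000 − (-3.24100)·(1.90000 − 2.30000) / (-3.24100 − 2.46700) = 1.90000 − (1.29640)/(-5.70800) = 2.12712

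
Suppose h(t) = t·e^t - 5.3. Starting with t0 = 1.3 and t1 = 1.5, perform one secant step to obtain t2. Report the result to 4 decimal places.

1.3543

h(1.3) = -0.529914, h(1.5) = 1.422534
t2 = 1.500000 − 1.422534·(1.500000 − 1.300000) / (1.422534 − (-0.529914)) = 1.500000 − (0.284507)/(1.952448) = 1.354282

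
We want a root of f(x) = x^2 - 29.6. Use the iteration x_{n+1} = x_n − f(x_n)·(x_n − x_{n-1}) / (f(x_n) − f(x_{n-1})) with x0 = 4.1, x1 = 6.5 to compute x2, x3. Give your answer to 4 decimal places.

f(4.1) = -12.790000, f(6.5) = 12.650000
x2 = 6.500000 − 12.650000·(6.500000 − 4.100000) / (12.650000 − (-12.790000)) = 6.500000 − (30.360000)/(25.440000) = 5.306604
f(5.306604) = -1.439956
x3 = 5.306604 − (-1.439956)·(5.306604 − 6.500000) / (-1.439956 − 12.650000) = 5.306604 − (1.718439)/(-14.089956) = 5.428566

5.3066, 5.4286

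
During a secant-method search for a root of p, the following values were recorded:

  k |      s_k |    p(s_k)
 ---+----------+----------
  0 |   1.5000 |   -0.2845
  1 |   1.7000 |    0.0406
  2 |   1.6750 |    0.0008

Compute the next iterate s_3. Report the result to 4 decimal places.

1.6745

s_3 = 1.6750 − 0.0008·(1.6750 − 1.7000) / (0.0008 − 0.0406)
   = 1.6750 − (-0.000020)/(-0.039800) = 1.674497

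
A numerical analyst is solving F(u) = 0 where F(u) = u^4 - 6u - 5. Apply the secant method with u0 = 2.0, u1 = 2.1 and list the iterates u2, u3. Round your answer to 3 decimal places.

2.035, 2.037

F(2.0) = -1.00000, F(2.1) = 1.84810
u2 = 2.10000 − 1.84810·(2.10000 − 2.00000) / (1.84810 − (-1.00000)) = 2.10000 − (0.18481)/(2.84810) = 2.03511
F(2.03511) = -0.05718
u3 = 2.03511 − (-0.05718)·(2.03511 − 2.10000) / (-0.05718 − 1.84810) = 2.03511 − (0.00371)/(-1.90528) = 2.03706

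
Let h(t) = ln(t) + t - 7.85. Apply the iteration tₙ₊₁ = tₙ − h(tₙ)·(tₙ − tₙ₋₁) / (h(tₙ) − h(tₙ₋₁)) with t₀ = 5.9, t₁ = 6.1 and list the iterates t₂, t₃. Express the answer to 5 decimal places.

h(5.9) = -0.1750476, h(6.1) = 0.0582888
t₂ = 6.1000000 − 0.0582888·(6.1000000 − 5.9000000) / (0.0582888 − (-0.1750476)) = 6.1000000 − (0.0116578)/(0.2333364) = 6.0500389
h(6.0500389) = 0.0001036
t₃ = 6.0500389 − 0.0001036·(6.0500389 − 6.1000000) / (0.0001036 − 0.0582888) = 6.0500389 − (-0.0000052)/(-0.0581852) = 6.0499499

6.05004, 6.04995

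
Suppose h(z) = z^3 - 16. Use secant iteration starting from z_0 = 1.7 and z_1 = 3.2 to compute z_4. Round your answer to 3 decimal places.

h(1.7) = -11.08700, h(3.2) = 16.76800
z_2 = 3.20000 − 16.76800·(3.20000 − 1.70000) / (16.76800 − (-11.08700)) = 3.20000 − (25.15200)/(27.85500) = 2.29704
h(2.29704) = -3.87994
z_3 = 2.29704 − (-3.87994)·(2.29704 − 3.20000) / (-3.87994 − 16.76800) = 2.29704 − (3.50344)/(-20.64794) = 2.46671
h(2.46671) = -0.99085
z_4 = 2.46671 − (-0.99085)·(2.46671 − 2.29704) / (-0.99085 − (-3.87994)) = 2.46671 − (-0.16812)/(2.88909) = 2.52491

2.525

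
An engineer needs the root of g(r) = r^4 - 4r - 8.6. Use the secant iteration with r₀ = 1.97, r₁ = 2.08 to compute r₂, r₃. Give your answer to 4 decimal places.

g(1.97) = -1.418615, g(2.08) = 1.797737
r₂ = 2.080000 − 1.797737·(2.080000 − 1.970000) / (1.797737 − (-1.418615)) = 2.080000 − (0.197751)/(3.216352) = 2.018517
g(2.018517) = -0.073245
r₃ = 2.018517 − (-0.073245)·(2.018517 − 2.080000) / (-0.073245 − 1.797737) = 2.018517 − (0.004503)/(-1.870982) = 2.020924

2.0185, 2.0209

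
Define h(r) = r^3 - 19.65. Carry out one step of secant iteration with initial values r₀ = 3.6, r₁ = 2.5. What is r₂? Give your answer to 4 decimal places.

2.6427

h(3.6) = 27.006000, h(2.5) = -4.025000
r₂ = 2.500000 − (-4.025000)·(2.500000 − 3.600000) / (-4.025000 − 27.006000) = 2.500000 − (4.427500)/(-31.031000) = 2.642680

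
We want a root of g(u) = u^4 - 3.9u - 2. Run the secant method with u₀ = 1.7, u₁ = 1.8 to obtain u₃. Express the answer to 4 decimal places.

1.7172

g(1.7) = -0.277900, g(1.8) = 1.477600
u₂ = 1.800000 − 1.477600·(1.800000 − 1.700000) / (1.477600 − (-0.277900)) = 1.800000 − (0.147760)/(1.755500) = 1.715830
g(1.715830) = -0.024170
u₃ = 1.715830 − (-0.024170)·(1.715830 − 1.800000) / (-0.024170 − 1.477600) = 1.715830 − (0.002034)/(-1.501770) = 1.717185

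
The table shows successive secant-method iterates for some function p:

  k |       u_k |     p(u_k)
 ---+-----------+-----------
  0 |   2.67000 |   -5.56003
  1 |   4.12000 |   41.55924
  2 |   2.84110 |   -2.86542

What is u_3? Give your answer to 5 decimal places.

u_3 = 2.84110 − (-2.86542)·(2.84110 − 4.12000) / (-2.86542 − 41.55924)
   = 2.84110 − (3.6645856)/(-44.4246600) = 2.9235899

2.92359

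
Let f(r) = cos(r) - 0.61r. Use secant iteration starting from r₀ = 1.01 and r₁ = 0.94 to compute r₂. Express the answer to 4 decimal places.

f(1.01) = -0.084239, f(0.94) = 0.016388
r₂ = 0.940000 − 0.016388·(0.940000 − 1.010000) / (0.016388 − (-0.084239)) = 0.940000 − (-0.001147)/(0.100627) = 0.951400

0.9514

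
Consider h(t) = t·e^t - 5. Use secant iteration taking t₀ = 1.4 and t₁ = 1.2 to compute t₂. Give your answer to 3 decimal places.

1.320

h(1.4) = 0.67728, h(1.2) = -1.01586
t₂ = 1.20000 − (-1.01586)·(1.20000 − 1.40000) / (-1.01586 − 0.67728) = 1.20000 − (0.20317)/(-1.69314) = 1.32000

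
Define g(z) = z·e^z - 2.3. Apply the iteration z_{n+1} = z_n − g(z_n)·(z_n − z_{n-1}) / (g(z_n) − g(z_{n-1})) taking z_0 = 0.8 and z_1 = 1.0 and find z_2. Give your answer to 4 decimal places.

0.9108

g(0.8) = -0.519567, g(1.0) = 0.418282
z_2 = 1.000000 − 0.418282·(1.000000 − 0.800000) / (0.418282 − (-0.519567)) = 1.000000 − (0.083656)/(0.937849) = 0.910800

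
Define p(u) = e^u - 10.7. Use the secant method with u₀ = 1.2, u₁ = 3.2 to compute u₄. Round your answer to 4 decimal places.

2.4178

p(1.2) = -7.379883, p(3.2) = 13.832530
u₂ = 3.200000 − 13.832530·(3.200000 − 1.200000) / (13.832530 − (-7.379883)) = 3.200000 − (27.665060)/(21.212413) = 1.895808
p(1.895808) = -4.042074
u₃ = 1.895808 − (-4.042074)·(1.895808 − 3.200000) / (-4.042074 − 13.832530) = 1.895808 − (5.271641)/(-17.874605) = 2.190731
p(2.190731) = -1.758249
u₄ = 2.190731 − (-1.758249)·(2.190731 − 1.895808) / (-1.758249 − (-4.042074)) = 2.190731 − (-0.518549)/(2.283826) = 2.417784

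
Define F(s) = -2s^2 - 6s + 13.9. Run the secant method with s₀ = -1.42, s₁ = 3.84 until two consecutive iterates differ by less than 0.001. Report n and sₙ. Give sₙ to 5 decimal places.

n = 7, sₙ = 1.53315

F(-1.42) = 18.3872000, F(3.84) = -38.6312000
s₂ = 3.8400000 − (-38.6312000)·(5.2600000)/(-57.0184000) = 0.2762362;  |Δ| = 3.5637638
F(0.2762362) = 12.0899702
s₃ = 0.2762362 − 12.0899702·(-3.5637638)/(50.7211702) = 1.1257000;  |Δ| = 0.8494638
F(1.1257000) = 4.6113993
s₄ = 1.1257000 − 4.6113993·(0.8494638)/(-7.4785709) = 1.6494921;  |Δ| = 0.5237922
F(1.6494921) = -1.4386014
s₅ = 1.6494921 − (-1.4386014)·(0.5237922)/(-6.0500007) = 1.5249420;  |Δ| = 0.1245501
F(1.5249420) = 0.0994513
s₆ = 1.5249420 − 0.0994513·(-0.1245501)/(1.5380527) = 1.5329955;  |Δ| = 0.0080535
F(1.5329955) = 0.0018764
s₇ = 1.5329955 − 0.0018764·(0.0080535)/(-0.0975749) = 1.5331504;  |Δ| = 0.0001549
|s₇ − s₆| = 0.0001549 < 0.001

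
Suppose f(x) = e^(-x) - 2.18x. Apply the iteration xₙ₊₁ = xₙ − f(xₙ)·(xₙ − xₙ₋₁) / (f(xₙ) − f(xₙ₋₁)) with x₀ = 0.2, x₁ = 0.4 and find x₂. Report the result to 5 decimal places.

f(0.2) = 0.3827308, f(0.4) = -0.2016800
x₂ = 0.4000000 − (-0.2016800)·(0.4000000 − 0.2000000) / (-0.2016800 − 0.3827308) = 0.4000000 − (-0.0403360)/(-0.5844107) = 0.3309801

0.33098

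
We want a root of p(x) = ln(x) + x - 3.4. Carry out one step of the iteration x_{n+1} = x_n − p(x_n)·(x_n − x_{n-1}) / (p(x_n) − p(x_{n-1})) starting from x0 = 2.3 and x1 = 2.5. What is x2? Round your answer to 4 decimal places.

p(2.3) = -0.267091, p(2.5) = 0.016291
x2 = 2.500000 − 0.016291·(2.500000 − 2.300000) / (0.016291 − (-0.267091)) = 2.500000 − (0.003258)/(0.283382) = 2.488503

2.4885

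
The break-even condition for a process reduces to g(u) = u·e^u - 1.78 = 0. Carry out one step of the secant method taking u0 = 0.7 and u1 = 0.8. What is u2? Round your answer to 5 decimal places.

g(0.7) = -0.3703731, g(0.8) = 0.0004327
u2 = 0.8000000 − 0.0004327·(0.8000000 − 0.7000000) / (0.0004327 − (-0.3703731)) = 0.8000000 − (0.0000433)/(0.3708058) = 0.7998833

0.79988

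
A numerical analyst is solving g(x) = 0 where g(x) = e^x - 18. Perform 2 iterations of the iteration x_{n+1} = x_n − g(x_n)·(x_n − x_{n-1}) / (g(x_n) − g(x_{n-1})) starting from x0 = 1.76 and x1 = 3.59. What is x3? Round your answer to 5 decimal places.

g(1.76) = -12.1875626, g(3.59) = 18.2340759
x2 = 3.5900000 − 18.2340759·(3.5900000 − 1.7600000) / (18.2340759 − (-12.1875626)) = 3.5900000 − (33.3683589)/(30.4216385) = 2.4931374
g(2.4931374) = -5.9008240
x3 = 2.4931374 − (-5.9008240)·(2.4931374 − 3.5900000) / (-5.9008240 − 18.2340759) = 2.4931374 − (6.4723934)/(-24.1348999) = 2.7613130

2.76131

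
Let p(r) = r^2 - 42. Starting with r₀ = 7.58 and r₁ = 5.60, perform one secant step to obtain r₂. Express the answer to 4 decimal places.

p(7.58) = 15.456400, p(5.60) = -10.640000
r₂ = 5.600000 − (-10.640000)·(5.600000 − 7.580000) / (-10.640000 − 15.456400) = 5.600000 − (21.067200)/(-26.096400) = 6.407284

6.4073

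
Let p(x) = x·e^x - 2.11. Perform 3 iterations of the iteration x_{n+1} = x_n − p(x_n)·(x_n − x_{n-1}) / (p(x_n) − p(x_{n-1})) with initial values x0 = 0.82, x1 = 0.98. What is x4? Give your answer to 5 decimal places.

p(0.82) = -0.2481901, p(0.98) = 0.5011671
x2 = 0.9800000 − 0.5011671·(0.9800000 − 0.8200000) / (0.5011671 − (-0.2481901)) = 0.9800000 − (0.0801867)/(0.7493573) = 0.8729926
p(0.8729926) = -0.0199991
x3 = 0.8729926 − (-0.0199991)·(0.8729926 − 0.9800000) / (-0.0199991 − 0.5011671) = 0.8729926 − (0.0021401)/(-0.5211662) = 0.8770989
p(0.8770989) = -0.0015282
x4 = 0.8770989 − (-0.0015282)·(0.8770989 − 0.8729926) / (-0.0015282 − (-0.0199991)) = 0.8770989 − (-0.0000063)/(0.0184709) = 0.8774387

0.87744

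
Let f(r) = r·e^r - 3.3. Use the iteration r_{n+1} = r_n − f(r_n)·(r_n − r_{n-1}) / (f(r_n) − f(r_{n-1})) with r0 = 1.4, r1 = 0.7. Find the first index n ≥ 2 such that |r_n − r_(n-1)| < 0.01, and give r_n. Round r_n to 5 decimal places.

n = 5, r_n = 1.09923

f(1.4) = 2.3772800, f(0.7) = -1.8903731
r2 = 0.7000000 − (-1.8903731)·(-0.7000000)/(-4.2676531) = 1.0100677;  |Δ| = 0.3100677
f(1.0100677) = -0.5265696
r3 = 1.0100677 − (-0.5265696)·(0.3100677)/(1.3638035) = 1.1297859;  |Δ| = 0.1197183
f(1.1297859) = 0.1966805
r4 = 1.1297859 − 0.1966805·(0.1197183)/(0.7232501) = 1.0972298;  |Δ| = 0.0325562
f(1.0972298) = -0.0128584
r5 = 1.0972298 − (-0.0128584)·(-0.0325562)/(-0.2095390) = 1.0992276;  |Δ| = 0.0019978
|r5 − r4| = 0.0019978 < 0.01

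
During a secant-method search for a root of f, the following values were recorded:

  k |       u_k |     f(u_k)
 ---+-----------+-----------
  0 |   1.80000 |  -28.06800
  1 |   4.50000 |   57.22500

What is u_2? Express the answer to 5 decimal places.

u_2 = 4.50000 − 57.22500·(4.50000 − 1.80000) / (57.22500 − (-28.06800))
   = 4.50000 − (154.5075000)/(85.2930000) = 2.6885090

2.68851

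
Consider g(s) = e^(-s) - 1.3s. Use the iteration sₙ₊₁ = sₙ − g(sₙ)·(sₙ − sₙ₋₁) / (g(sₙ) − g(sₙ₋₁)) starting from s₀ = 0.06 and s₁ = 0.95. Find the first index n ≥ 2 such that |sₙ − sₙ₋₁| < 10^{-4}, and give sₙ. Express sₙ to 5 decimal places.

n = 5, sₙ = 0.47728

g(0.06) = 0.8637645, g(0.95) = -0.8482590
s₂ = 0.9500000 − (-0.8482590)·(0.8900000)/(-1.7120235) = 0.5090303;  |Δ| = 0.4409697
g(0.5090303) = -0.0606612
s₃ = 0.5090303 − (-0.0606612)·(-0.4409697)/(0.7875977) = 0.4750666;  |Δ| = 0.0339637
g(0.4750666) = 0.0042571
s₄ = 0.4750666 − 0.0042571·(-0.0339637)/(0.0649184) = 0.4772938;  |Δ| = 0.0022272
g(0.4772938) = -0.0000217
s₅ = 0.4772938 − (-0.0000217)·(0.0022272)/(-0.0042788) = 0.4772825;  |Δ| = 0.0000113
|s₅ − s₄| = 0.0000113 < 10^{-4}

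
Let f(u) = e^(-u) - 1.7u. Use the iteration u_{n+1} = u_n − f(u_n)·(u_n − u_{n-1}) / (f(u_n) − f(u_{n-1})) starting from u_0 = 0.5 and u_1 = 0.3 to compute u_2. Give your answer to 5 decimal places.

f(0.5) = -0.2434693, f(0.3) = 0.2308182
u_2 = 0.3000000 − 0.2308182·(0.3000000 − 0.5000000) / (0.2308182 − (-0.2434693)) = 0.3000000 − (-0.0461636)/(0.4742876) = 0.3973326

0.39733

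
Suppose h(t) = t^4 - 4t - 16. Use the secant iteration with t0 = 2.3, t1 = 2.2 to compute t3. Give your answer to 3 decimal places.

h(2.3) = 2.78410, h(2.2) = -1.37440
t2 = 2.20000 − (-1.37440)·(2.20000 − 2.30000) / (-1.37440 − 2.78410) = 2.20000 − (0.13744)/(-4.15850) = 2.23305
h(2.23305) = -0.06688
t3 = 2.23305 − (-0.06688)·(2.23305 − 2.20000) / (-0.06688 − (-1.37440)) = 2.23305 − (-0.00221)/(1.30752) = 2.23474

2.235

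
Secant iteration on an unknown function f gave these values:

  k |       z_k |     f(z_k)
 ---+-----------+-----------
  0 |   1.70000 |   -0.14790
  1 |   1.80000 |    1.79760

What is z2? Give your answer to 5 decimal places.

1.70760

z2 = 1.80000 − 1.79760·(1.80000 − 1.70000) / (1.79760 − (-0.14790))
   = 1.80000 − (0.1797600)/(1.9455000) = 1.7076022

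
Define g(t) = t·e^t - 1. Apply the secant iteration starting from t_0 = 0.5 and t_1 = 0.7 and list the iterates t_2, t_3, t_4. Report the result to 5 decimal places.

0.56002, 0.56640, 0.56715

g(0.5) = -0.1756394, g(0.7) = 0.4096269
t_2 = 0.7000000 − 0.4096269·(0.7000000 − 0.5000000) / (0.4096269 − (-0.1756394)) = 0.7000000 − (0.0819254)/(0.5852663) = 0.5600203
g(0.5600203) = -0.0195679
t_3 = 0.5600203 − (-0.0195679)·(0.5600203 − 0.7000000) / (-0.0195679 − 0.4096269) = 0.5600203 − (0.0027391)/(-0.4291948) = 0.5664023
g(0.5664023) = -0.0020463
t_4 = 0.5664023 − (-0.0020463)·(0.5664023 − 0.5600203) / (-0.0020463 − (-0.0195679)) = 0.5664023 − (-0.0000131)/(0.0175216) = 0.5671476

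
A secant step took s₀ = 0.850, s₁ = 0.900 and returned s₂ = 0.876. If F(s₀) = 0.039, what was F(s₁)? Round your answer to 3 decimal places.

-0.036

The secant line through (0.850, 0.039) and (0.900, F(s₁)) crosses zero at s₂ = 0.876.
So (0.850, 0.039), (0.900, F(s₁)), (0.876, 0) are collinear:
F(s₁) = 0.039 · (0.900 − 0.876) / (0.850 − 0.876) = 0.039 · (0.02400)/(-0.02600) = -0.03600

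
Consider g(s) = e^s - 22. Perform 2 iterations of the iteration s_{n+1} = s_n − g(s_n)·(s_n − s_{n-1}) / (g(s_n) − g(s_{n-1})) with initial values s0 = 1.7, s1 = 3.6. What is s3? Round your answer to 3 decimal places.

2.997

g(1.7) = -16.52605, g(3.6) = 14.59823
s2 = 3.60000 − 14.59823·(3.60000 − 1.70000) / (14.59823 − (-16.52605)) = 3.60000 − (27.73665)/(31.12429) = 2.70884
g(2.70884) = -6.98811
s3 = 2.70884 − (-6.98811)·(2.70884 − 3.60000) / (-6.98811 − 14.59823) = 2.70884 − (6.22751)/(-21.58635) = 2.99734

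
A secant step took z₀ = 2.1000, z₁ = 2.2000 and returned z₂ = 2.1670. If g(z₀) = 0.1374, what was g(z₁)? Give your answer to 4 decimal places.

-0.0677

The secant line through (2.1000, 0.1374) and (2.2000, g(z₁)) crosses zero at z₂ = 2.1670.
So (2.1000, 0.1374), (2.2000, g(z₁)), (2.1670, 0) are collinear:
g(z₁) = 0.1374 · (2.2000 − 2.1670) / (2.1000 − 2.1670) = 0.1374 · (0.033000)/(-0.067000) = -0.067675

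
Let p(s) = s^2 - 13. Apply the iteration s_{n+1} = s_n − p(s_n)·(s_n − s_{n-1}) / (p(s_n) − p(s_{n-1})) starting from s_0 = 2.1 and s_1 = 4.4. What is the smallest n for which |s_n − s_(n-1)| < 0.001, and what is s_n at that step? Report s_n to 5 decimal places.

p(2.1) = -8.5900000, p(4.4) = 6.3600000
s_2 = 4.4000000 − 6.3600000·(2.3000000)/(14.9500000) = 3.4215385;  |Δ| = 0.9784615
p(3.4215385) = -1.2930746
s_3 = 3.4215385 − (-1.2930746)·(-0.9784615)/(-7.6530746) = 3.5868607;  |Δ| = 0.1653223
p(3.5868607) = -0.1344300
s_4 = 3.5868607 − (-0.1344300)·(0.1653223)/(1.1586445) = 3.6060420;  |Δ| = 0.0191813
p(3.6060420) = 0.0035390
s_5 = 3.6060420 − 0.0035390·(0.0191813)/(0.1379690) = 3.6055500;  |Δ| = 0.0004920
|s_5 − s_4| = 0.0004920 < 0.001

n = 5, s_n = 3.60555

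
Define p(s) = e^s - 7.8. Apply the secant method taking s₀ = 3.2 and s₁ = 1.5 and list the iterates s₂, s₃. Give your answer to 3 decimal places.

1.781, 2.141

p(3.2) = 16.73253, p(1.5) = -3.31831
s₂ = 1.50000 − (-3.31831)·(1.50000 − 3.20000) / (-3.31831 − 16.73253) = 1.50000 − (5.64113)/(-20.05084) = 1.78134
p(1.78134) = -1.86218
s₃ = 1.78134 − (-1.86218)·(1.78134 − 1.50000) / (-1.86218 − (-3.31831)) = 1.78134 − (-0.52391)/(1.45613) = 2.14114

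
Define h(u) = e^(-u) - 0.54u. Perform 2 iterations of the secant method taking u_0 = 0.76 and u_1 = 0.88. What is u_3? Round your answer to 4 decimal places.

h(0.76) = 0.057266, h(0.88) = -0.060417
u_2 = 0.880000 − (-0.060417)·(0.880000 − 0.760000) / (-0.060417 − 0.057266) = 0.880000 − (-0.007250)/(-0.117684) = 0.818394
h(0.818394) = -0.000793
u_3 = 0.818394 − (-0.000793)·(0.818394 − 0.880000) / (-0.000793 − (-0.060417)) = 0.818394 − (0.000049)/(0.059624) = 0.817574

0.8176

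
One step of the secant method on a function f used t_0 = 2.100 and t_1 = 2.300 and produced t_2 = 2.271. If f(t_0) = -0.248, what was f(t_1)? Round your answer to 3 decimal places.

0.042

The secant line through (2.100, -0.248) and (2.300, f(t_1)) crosses zero at t_2 = 2.271.
So (2.100, -0.248), (2.300, f(t_1)), (2.271, 0) are collinear:
f(t_1) = -0.248 · (2.300 − 2.271) / (2.100 − 2.271) = -0.248 · (0.02900)/(-0.17100) = 0.04206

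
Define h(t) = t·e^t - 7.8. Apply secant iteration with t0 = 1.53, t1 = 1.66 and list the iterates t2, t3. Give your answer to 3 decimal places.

h(1.53) = -0.73419, h(1.66) = 0.93046
t2 = 1.66000 − 0.93046·(1.66000 − 1.53000) / (0.93046 − (-0.73419)) = 1.66000 − (0.12096)/(1.66465) = 1.58734
h(1.58734) = -0.03681
t3 = 1.58734 − (-0.03681)·(1.58734 − 1.66000) / (-0.03681 − 0.93046) = 1.58734 − (0.00267)/(-0.96726) = 1.59010

1.587, 1.590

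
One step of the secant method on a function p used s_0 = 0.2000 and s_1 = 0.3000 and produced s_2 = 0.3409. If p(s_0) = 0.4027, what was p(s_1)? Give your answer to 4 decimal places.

0.1169

The secant line through (0.2000, 0.4027) and (0.3000, p(s_1)) crosses zero at s_2 = 0.3409.
So (0.2000, 0.4027), (0.3000, p(s_1)), (0.3409, 0) are collinear:
p(s_1) = 0.4027 · (0.3000 − 0.3409) / (0.2000 − 0.3409) = 0.4027 · (-0.040900)/(-0.140900) = 0.116894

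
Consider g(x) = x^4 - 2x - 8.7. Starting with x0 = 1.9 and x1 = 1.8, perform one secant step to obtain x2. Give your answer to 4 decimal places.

g(1.9) = 0.532100, g(1.8) = -1.802400
x2 = 1.800000 − (-1.802400)·(1.800000 − 1.900000) / (-1.802400 − 0.532100) = 1.800000 − (0.180240)/(-2.334500) = 1.877207

1.8772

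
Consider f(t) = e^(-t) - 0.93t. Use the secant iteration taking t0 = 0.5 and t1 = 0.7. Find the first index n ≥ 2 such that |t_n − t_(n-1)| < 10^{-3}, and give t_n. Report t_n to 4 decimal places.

n = 4, t_n = 0.5938

f(0.5) = 0.141531, f(0.7) = -0.154415
t2 = 0.700000 − (-0.154415)·(0.200000)/(-0.295945) = 0.595646;  |Δ| = 0.104354
f(0.595646) = -0.002745
t3 = 0.595646 − (-0.002745)·(-0.104354)/(0.151670) = 0.593758;  |Δ| = 0.001889
f(0.593758) = 0.000053
t4 = 0.593758 − 0.000053·(-0.001889)/(0.002799) = 0.593794;  |Δ| = 0.000036
|t4 − t3| = 0.000036 < 10^{-3}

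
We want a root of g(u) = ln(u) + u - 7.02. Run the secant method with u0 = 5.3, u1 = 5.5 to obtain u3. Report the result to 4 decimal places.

g(5.3) = -0.052293, g(5.5) = 0.184748
u2 = 5.500000 − 0.184748·(5.500000 − 5.300000) / (0.184748 − (-0.052293)) = 5.500000 − (0.036950)/(0.237041) = 5.344122
g(5.344122) = 0.000119
u3 = 5.344122 − 0.000119·(5.344122 − 5.500000) / (0.000119 − 0.184748) = 5.344122 − (-0.000019)/(-0.184629) = 5.344021

5.3440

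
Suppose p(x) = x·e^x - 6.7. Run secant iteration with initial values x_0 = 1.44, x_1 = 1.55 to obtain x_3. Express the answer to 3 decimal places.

p(1.44) = -0.62220, p(1.55) = 0.60278
x_2 = 1.55000 − 0.60278·(1.55000 − 1.44000) / (0.60278 − (-0.62220)) = 1.55000 − (0.06631)/(1.22498) = 1.49587
p(1.49587) = -0.02359
x_3 = 1.49587 − (-0.02359)·(1.49587 − 1.55000) / (-0.02359 − 0.60278) = 1.49587 − (0.00128)/(-0.62636) = 1.49791

1.498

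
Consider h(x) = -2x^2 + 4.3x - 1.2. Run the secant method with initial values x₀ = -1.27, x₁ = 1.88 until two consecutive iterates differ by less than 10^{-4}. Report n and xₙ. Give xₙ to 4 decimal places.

n = 6, xₙ = 1.8204

h(-1.27) = -9.886800, h(1.88) = -0.184800
x₂ = 1.880000 − (-0.184800)·(3.150000)/(9.702000) = 1.940000;  |Δ| = 0.060000
h(1.940000) = -0.385200
x₃ = 1.940000 − (-0.385200)·(0.060000)/(-0.200400) = 1.824671;  |Δ| = 0.115329
h(1.824671) = -0.012762
x₄ = 1.824671 − (-0.012762)·(-0.115329)/(0.372438) = 1.820719;  |Δ| = 0.003952
h(1.820719) = -0.000943
x₅ = 1.820719 − (-0.000943)·(-0.003952)/(0.011819) = 1.820403;  |Δ| = 0.000315
h(1.820403) = -0.000003
x₆ = 1.820403 − (-0.000003)·(-0.000315)/(0.000940) = 1.820403;  |Δ| = 0.000001
|x₆ − x₅| = 0.000001 < 10^{-4}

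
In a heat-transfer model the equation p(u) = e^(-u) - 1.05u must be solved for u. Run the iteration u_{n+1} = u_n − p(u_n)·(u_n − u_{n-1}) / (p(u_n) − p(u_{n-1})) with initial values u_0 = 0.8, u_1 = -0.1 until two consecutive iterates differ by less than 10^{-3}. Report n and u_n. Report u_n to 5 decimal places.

p(0.8) = -0.3906710, p(-0.1) = 1.2101709
u_2 = -0.1000000 − 1.2101709·(-0.9000000)/(1.6008420) = 0.5803631;  |Δ| = 0.6803631
p(0.5803631) = -0.0496862
u_3 = 0.5803631 − (-0.0496862)·(0.6803631)/(-1.2598571) = 0.5535310;  |Δ| = 0.0268321
p(0.5535310) = -0.0062913
u_4 = 0.5535310 − (-0.0062913)·(-0.0268321)/(0.0433948) = 0.5496409;  |Δ| = 0.0038901
p(0.5496409) = 0.0000341
u_5 = 0.5496409 − 0.0000341·(-0.0038901)/(0.0063254) = 0.5496619;  |Δ| = 0.0000210
|u_5 − u_4| = 0.0000210 < 10^{-3}

n = 5, u_n = 0.54966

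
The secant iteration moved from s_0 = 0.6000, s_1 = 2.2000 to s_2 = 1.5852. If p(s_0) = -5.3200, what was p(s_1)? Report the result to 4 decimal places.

3.3199

The secant line through (0.6000, -5.3200) and (2.2000, p(s_1)) crosses zero at s_2 = 1.5852.
So (0.6000, -5.3200), (2.2000, p(s_1)), (1.5852, 0) are collinear:
p(s_1) = -5.3200 · (2.2000 − 1.5852) / (0.6000 − 1.5852) = -5.3200 · (0.614800)/(-0.985200) = 3.319870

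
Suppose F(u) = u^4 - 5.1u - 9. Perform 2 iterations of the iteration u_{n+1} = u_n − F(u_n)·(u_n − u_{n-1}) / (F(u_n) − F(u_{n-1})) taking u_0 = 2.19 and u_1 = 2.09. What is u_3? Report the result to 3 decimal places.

2.108

F(2.19) = 2.83358, F(2.09) = -0.57870
u_2 = 2.09000 − (-0.57870)·(2.09000 − 2.19000) / (-0.57870 − 2.83358) = 2.09000 − (0.05787)/(-3.41228) = 2.10696
F(2.10696) = -0.03830
u_3 = 2.10696 − (-0.03830)·(2.10696 − 2.09000) / (-0.03830 − (-0.57870)) = 2.10696 − (-0.00065)/(0.54040) = 2.10816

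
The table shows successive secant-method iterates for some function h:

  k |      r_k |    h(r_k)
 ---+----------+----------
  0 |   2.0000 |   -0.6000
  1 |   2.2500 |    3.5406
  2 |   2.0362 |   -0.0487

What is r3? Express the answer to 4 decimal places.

2.0391

r3 = 2.0362 − (-0.0487)·(2.0362 − 2.2500) / (-0.0487 − 3.5406)
   = 2.0362 − (0.010412)/(-3.589300) = 2.039101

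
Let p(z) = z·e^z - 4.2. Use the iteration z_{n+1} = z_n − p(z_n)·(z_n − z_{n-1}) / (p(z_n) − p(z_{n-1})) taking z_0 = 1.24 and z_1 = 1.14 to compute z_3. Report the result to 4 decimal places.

p(1.24) = 0.084961, p(1.14) = -0.635484
z_2 = 1.140000 − (-0.635484)·(1.140000 − 1.240000) / (-0.635484 − 0.084961) = 1.140000 − (0.063548)/(-0.720445) = 1.228207
p(1.228207) = -0.005548
z_3 = 1.228207 − (-0.005548)·(1.228207 − 1.140000) / (-0.005548 − (-0.635484)) = 1.228207 − (-0.000489)/(0.629936) = 1.228984

1.2290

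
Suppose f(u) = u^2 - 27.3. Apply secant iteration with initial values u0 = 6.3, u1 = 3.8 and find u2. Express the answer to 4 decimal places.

5.0733

f(6.3) = 12.390000, f(3.8) = -12.860000
u2 = 3.800000 − (-12.860000)·(3.800000 − 6.300000) / (-12.860000 − 12.390000) = 3.800000 − (32.150000)/(-25.250000) = 5.073267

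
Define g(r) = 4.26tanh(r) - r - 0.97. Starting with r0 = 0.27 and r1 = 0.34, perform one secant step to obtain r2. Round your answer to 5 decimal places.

g(0.27) = -0.1169582, g(0.34) = 0.0850537
r2 = 0.3400000 − 0.0850537·(0.3400000 − 0.2700000) / (0.0850537 − (-0.1169582)) = 0.3400000 − (0.0059538)/(0.2020119) = 0.3105277

0.31053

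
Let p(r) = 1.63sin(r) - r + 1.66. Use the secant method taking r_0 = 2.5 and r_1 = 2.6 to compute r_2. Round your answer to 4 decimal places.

2.5576

p(2.5) = 0.135510, p(2.6) = -0.099733
r_2 = 2.600000 − (-0.099733)·(2.600000 − 2.500000) / (-0.099733 − 0.135510) = 2.600000 − (-0.009973)/(-0.235242) = 2.557604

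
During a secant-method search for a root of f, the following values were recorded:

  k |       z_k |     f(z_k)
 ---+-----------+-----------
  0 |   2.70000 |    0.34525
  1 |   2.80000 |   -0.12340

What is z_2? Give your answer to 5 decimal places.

z_2 = 2.80000 − (-0.12340)·(2.80000 − 2.70000) / (-0.12340 − 0.34525)
   = 2.80000 − (-0.0123400)/(-0.4686500) = 2.7736690

2.77367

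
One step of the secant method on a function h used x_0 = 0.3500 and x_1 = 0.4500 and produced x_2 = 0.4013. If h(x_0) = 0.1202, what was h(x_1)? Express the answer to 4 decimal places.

The secant line through (0.3500, 0.1202) and (0.4500, h(x_1)) crosses zero at x_2 = 0.4013.
So (0.3500, 0.1202), (0.4500, h(x_1)), (0.4013, 0) are collinear:
h(x_1) = 0.1202 · (0.4500 − 0.4013) / (0.3500 − 0.4013) = 0.1202 · (0.048700)/(-0.051300) = -0.114108

-0.1141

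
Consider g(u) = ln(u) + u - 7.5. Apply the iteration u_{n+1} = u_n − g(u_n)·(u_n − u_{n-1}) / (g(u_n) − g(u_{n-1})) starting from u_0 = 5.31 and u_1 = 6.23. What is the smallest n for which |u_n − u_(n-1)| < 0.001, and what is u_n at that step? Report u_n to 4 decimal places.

g(5.31) = -0.520408, g(6.23) = 0.559376
u_2 = 6.230000 − 0.559376·(0.920000)/(1.079784) = 5.753399;  |Δ| = 0.476601
g(5.753399) = 0.003190
u_3 = 5.753399 − 0.003190·(-0.476601)/(-0.556186) = 5.750666;  |Δ| = 0.002734
g(5.750666) = -0.000019
u_4 = 5.750666 − (-0.000019)·(-0.002734)/(-0.003209) = 5.750682;  |Δ| = 0.000016
|u_4 − u_3| = 0.000016 < 0.001

n = 4, u_n = 5.7507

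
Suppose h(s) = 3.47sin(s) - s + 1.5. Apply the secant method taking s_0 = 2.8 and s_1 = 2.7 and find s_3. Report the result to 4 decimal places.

h(2.8) = -0.137591, h(2.7) = 0.283008
s_2 = 2.700000 − 0.283008·(2.700000 − 2.800000) / (0.283008 − (-0.137591)) = 2.700000 − (-0.028301)/(0.420599) = 2.767287
h(2.767287) = 0.001437
s_3 = 2.767287 − 0.001437·(2.767287 − 2.700000) / (0.001437 − 0.283008) = 2.767287 − (0.000097)/(-0.281571) = 2.767630

2.7676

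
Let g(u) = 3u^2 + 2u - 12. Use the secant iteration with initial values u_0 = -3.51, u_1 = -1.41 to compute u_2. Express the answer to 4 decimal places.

-2.1040

g(-3.51) = 17.940300, g(-1.41) = -8.855700
u_2 = -1.410000 − (-8.855700)·(-1.410000 − (-3.510000)) / (-8.855700 − 17.940300) = -1.410000 − (-18.596970)/(-26.796000) = -2.104020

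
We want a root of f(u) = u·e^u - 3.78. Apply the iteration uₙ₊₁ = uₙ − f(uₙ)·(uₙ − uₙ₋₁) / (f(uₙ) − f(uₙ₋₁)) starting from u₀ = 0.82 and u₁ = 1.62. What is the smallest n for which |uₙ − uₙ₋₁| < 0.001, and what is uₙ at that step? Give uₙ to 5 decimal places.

n = 6, uₙ = 1.17147

f(0.82) = -1.9181901, f(1.62) = 4.4060063
u₂ = 1.6200000 − 4.4060063·(0.8000000)/(6.3241964) = 1.0626478;  |Δ| = 0.5573522
f(1.0626478) = -0.7046724
u₃ = 1.0626478 − (-0.7046724)·(-0.5573522)/(-5.1106787) = 1.1394968;  |Δ| = 0.0768490
f(1.1394968) = -0.2188499
u₄ = 1.1394968 − (-0.2188499)·(0.0768490)/(0.4858225) = 1.1741152;  |Δ| = 0.0346184
f(1.1741152) = 0.0185904
u₅ = 1.1741152 − 0.0185904·(0.0346184)/(0.2374404) = 1.1714048;  |Δ| = 0.0027105
f(1.1714048) = -0.0004369
u₆ = 1.1714048 − (-0.0004369)·(-0.0027105)/(-0.0190273) = 1.1714670;  |Δ| = 0.0000622
|u₆ − u₅| = 0.0000622 < 0.001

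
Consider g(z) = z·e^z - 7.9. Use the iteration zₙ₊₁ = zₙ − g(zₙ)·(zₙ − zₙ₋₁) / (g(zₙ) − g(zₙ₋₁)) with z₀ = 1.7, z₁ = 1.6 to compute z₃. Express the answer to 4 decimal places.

g(1.7) = 1.405711, g(1.6) = 0.024852
z₂ = 1.600000 − 0.024852·(1.600000 − 1.700000) / (0.024852 − 1.405711) = 1.600000 − (-0.002485)/(-1.380859) = 1.598200
g(1.598200) = 0.001704
z₃ = 1.598200 − 0.001704·(1.598200 − 1.600000) / (0.001704 − 0.024852) = 1.598200 − (-0.000003)/(-0.023148) = 1.598068

1.5981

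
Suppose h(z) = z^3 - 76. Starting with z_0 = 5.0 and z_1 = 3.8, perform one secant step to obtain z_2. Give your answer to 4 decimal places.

h(5.0) = 49.000000, h(3.8) = -21.128000
z_2 = 3.800000 − (-21.128000)·(3.800000 − 5.000000) / (-21.128000 − 49.000000) = 3.800000 − (25.353600)/(-70.128000) = 4.161533

4.1615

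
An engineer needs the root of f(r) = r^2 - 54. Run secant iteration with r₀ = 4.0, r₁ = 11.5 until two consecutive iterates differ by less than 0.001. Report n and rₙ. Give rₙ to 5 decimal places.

f(4.0) = -38.0000000, f(11.5) = 78.2500000
r₂ = 11.5000000 − 78.2500000·(7.5000000)/(116.2500000) = 6.4516129;  |Δ| = 5.0483871
f(6.4516129) = -12.3766909
r₃ = 6.4516129 − (-12.3766909)·(-5.0483871)/(-90.6266909) = 7.1410602;  |Δ| = 0.6894473
f(7.1410602) = -3.0052593
r₄ = 7.1410602 − (-3.0052593)·(0.6894473)/(9.3714317) = 7.3621543;  |Δ| = 0.2210941
f(7.3621543) = 0.2013153
r₅ = 7.3621543 − 0.2013153·(0.2210941)/(3.2065745) = 7.3482735;  |Δ| = 0.0138807
f(7.3482735) = -0.0028763
r₆ = 7.3482735 − (-0.0028763)·(-0.0138807)/(-0.2041916) = 7.3484690;  |Δ| = 0.0001955
|r₆ − r₅| = 0.0001955 < 0.001

n = 6, rₙ = 7.34847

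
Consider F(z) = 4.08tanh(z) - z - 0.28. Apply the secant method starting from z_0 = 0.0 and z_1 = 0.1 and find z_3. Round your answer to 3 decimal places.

0.091

F(0.0) = -0.28000, F(0.1) = 0.02665
z_2 = 0.10000 − 0.02665·(0.10000 − 0.00000) / (0.02665 − (-0.28000)) = 0.10000 − (0.00266)/(0.30665) = 0.09131
F(0.09131) = 0.00020
z_3 = 0.09131 − 0.00020·(0.09131 − 0.10000) / (0.00020 − 0.02665) = 0.09131 − (0.00000)/(-0.02644) = 0.09124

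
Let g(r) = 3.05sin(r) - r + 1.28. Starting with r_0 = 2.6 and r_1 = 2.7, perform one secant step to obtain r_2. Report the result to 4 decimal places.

2.6684

g(2.6) = 0.252279, g(2.7) = -0.116491
r_2 = 2.700000 − (-0.116491)·(2.700000 − 2.600000) / (-0.116491 − 0.252279) = 2.700000 − (-0.011649)/(-0.368771) = 2.668411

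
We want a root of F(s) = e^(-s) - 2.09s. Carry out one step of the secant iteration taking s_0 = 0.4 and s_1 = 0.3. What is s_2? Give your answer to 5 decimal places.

F(0.4) = -0.1656800, F(0.3) = 0.1138182
s_2 = 0.3000000 − 0.1138182·(0.3000000 − 0.4000000) / (0.1138182 − (-0.1656800)) = 0.3000000 − (-0.0113818)/(0.2794982) = 0.3407223

0.34072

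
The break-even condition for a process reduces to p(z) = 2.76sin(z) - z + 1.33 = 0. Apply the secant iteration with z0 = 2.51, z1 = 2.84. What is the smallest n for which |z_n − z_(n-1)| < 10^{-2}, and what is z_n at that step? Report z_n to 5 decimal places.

p(2.51) = 0.4495893, p(2.84) = -0.6901659
z2 = 2.8400000 − (-0.6901659)·(0.3300000)/(-1.1397552) = 2.6401722;  |Δ| = 0.1998278
p(2.6401722) = 0.0164814
z3 = 2.6401722 − 0.0164814·(-0.1998278)/(0.7066472) = 2.6448329;  |Δ| = 0.0046606
|z3 − z2| = 0.0046606 < 10^{-2}

n = 3, z_n = 2.64483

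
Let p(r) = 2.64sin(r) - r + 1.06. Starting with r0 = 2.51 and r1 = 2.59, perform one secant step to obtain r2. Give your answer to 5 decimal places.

2.54408

p(2.51) = 0.1087376, p(2.59) = -0.1465229
r2 = 2.5900000 − (-0.1465229)·(2.5900000 − 2.5100000) / (-0.1465229 − 0.1087376) = 2.5900000 − (-0.0117218)/(-0.2552606) = 2.5440789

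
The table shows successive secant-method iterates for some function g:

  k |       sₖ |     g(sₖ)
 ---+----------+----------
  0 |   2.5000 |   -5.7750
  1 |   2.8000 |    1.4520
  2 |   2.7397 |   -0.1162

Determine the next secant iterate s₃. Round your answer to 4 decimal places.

2.7442

s₃ = 2.7397 − (-0.1162)·(2.7397 − 2.8000) / (-0.1162 − 1.4520)
   = 2.7397 − (0.007007)/(-1.568200) = 2.744168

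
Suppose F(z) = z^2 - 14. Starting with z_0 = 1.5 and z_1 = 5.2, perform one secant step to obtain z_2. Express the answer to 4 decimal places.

F(1.5) = -11.750000, F(5.2) = 13.040000
z_2 = 5.200000 − 13.040000·(5.200000 − 1.500000) / (13.040000 − (-11.750000)) = 5.200000 − (48.248000)/(24.790000) = 3.253731

3.2537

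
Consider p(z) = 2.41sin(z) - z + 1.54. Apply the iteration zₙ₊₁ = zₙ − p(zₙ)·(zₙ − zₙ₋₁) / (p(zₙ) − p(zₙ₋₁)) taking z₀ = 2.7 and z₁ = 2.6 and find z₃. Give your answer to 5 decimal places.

p(2.7) = -0.1300145, p(2.6) = 0.1823583
z₂ = 2.6000000 − 0.1823583·(2.6000000 − 2.7000000) / (0.1823583 − (-0.1300145)) = 2.6000000 − (-0.0182358)/(0.3123728) = 2.6583784
p(2.6583784) = 0.0013746
z₃ = 2.6583784 − 0.0013746·(2.6583784 − 2.6000000) / (0.0013746 − 0.1823583) = 2.6583784 − (0.0000802)/(-0.1809837) = 2.6588218

2.65882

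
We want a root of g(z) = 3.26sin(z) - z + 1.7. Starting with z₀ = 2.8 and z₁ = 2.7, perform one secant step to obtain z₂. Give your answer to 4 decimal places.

g(2.8) = -0.007939, g(2.7) = 0.393258
z₂ = 2.700000 − 0.393258·(2.700000 − 2.800000) / (0.393258 − (-0.007939)) = 2.700000 − (-0.039326)/(0.401197) = 2.798021

2.7980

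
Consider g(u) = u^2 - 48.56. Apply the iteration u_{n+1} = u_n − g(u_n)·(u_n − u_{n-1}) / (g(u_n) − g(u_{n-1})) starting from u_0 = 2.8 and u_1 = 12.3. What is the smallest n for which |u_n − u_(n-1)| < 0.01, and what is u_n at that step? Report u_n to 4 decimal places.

n = 6, u_n = 6.9685

g(2.8) = -40.720000, g(12.3) = 102.730000
u_2 = 12.300000 − 102.730000·(9.500000)/(143.450000) = 5.496689;  |Δ| = 6.803311
g(5.496689) = -18.346413
u_3 = 5.496689 − (-18.346413)·(-6.803311)/(-121.076413) = 6.527578;  |Δ| = 1.030889
g(6.527578) = -5.950727
u_4 = 6.527578 − (-5.950727)·(1.030889)/(12.395686) = 7.022471;  |Δ| = 0.494893
g(7.022471) = 0.755099
u_5 = 7.022471 − 0.755099·(0.494893)/(6.705826) = 6.966744;  |Δ| = 0.055727
g(6.966744) = -0.024473
u_6 = 6.966744 − (-0.024473)·(-0.055727)/(-0.779572) = 6.968494;  |Δ| = 0.001749
|u_6 − u_5| = 0.001749 < 0.01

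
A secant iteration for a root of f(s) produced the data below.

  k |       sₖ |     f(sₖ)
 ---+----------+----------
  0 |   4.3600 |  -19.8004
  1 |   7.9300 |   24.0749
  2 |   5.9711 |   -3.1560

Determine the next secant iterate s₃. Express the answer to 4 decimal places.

s₃ = 5.9711 − (-3.1560)·(5.9711 − 7.9300) / (-3.1560 − 24.0749)
   = 5.9711 − (6.182288)/(-27.230900) = 6.198132

6.1981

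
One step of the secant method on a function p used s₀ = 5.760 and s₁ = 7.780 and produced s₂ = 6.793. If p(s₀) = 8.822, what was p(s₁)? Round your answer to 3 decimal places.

-8.429

The secant line through (5.760, 8.822) and (7.780, p(s₁)) crosses zero at s₂ = 6.793.
So (5.760, 8.822), (7.780, p(s₁)), (6.793, 0) are collinear:
p(s₁) = 8.822 · (7.780 − 6.793) / (5.760 − 6.793) = 8.822 · (0.98700)/(-1.03300) = -8.42915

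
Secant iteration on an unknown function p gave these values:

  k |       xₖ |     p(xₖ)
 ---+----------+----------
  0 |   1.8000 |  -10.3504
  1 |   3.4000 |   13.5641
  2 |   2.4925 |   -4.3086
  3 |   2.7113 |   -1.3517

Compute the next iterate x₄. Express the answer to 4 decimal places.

x₄ = 2.7113 − (-1.3517)·(2.7113 − 2.4925) / (-1.3517 − (-4.3086))
   = 2.7113 − (-0.295752)/(2.956900) = 2.811321

2.8113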